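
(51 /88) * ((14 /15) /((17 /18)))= 63 /110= 0.57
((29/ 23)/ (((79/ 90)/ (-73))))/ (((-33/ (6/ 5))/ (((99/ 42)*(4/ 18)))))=25404/ 12719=2.00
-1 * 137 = -137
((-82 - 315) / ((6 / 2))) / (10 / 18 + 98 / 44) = -26202 / 551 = -47.55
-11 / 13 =-0.85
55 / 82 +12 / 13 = 1699 / 1066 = 1.59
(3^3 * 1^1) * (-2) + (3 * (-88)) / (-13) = -438 / 13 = -33.69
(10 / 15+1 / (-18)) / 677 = 11 / 12186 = 0.00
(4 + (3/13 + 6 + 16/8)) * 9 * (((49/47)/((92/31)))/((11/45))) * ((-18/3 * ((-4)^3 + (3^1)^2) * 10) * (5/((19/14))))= 513534026250/267007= 1923297.99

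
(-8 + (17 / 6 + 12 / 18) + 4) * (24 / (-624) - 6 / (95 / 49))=7739 / 4940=1.57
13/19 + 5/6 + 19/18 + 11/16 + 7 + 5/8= 29783/2736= 10.89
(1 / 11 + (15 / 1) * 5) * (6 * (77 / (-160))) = -8673 / 40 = -216.82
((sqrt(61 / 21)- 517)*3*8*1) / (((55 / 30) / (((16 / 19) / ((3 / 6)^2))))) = -433152 / 19 + 3072*sqrt(1281) / 1463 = -22722.32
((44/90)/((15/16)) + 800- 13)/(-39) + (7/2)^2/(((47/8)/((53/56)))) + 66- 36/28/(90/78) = 1616691913/34643700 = 46.67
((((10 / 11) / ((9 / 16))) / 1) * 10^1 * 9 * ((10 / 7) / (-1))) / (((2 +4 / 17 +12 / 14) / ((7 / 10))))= -11900 / 253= -47.04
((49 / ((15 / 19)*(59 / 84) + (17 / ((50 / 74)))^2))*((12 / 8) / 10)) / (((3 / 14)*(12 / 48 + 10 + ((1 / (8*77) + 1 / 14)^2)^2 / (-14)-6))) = 22989877333305344000 / 1804815416496153323429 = 0.01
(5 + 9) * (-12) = -168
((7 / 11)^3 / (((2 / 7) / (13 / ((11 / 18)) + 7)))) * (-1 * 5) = -3733555 / 29282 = -127.50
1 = 1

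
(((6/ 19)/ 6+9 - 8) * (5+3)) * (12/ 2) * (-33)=-31680/ 19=-1667.37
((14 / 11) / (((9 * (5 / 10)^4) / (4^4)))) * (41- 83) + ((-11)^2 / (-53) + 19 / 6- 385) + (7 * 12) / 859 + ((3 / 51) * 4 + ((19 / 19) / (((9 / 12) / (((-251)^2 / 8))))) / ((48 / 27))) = -5123166941729 / 272433568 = -18805.20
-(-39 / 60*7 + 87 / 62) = 1951 / 620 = 3.15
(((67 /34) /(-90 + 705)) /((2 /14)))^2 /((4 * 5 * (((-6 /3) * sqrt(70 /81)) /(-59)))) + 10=1853957 * sqrt(70) /19432360000 + 10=10.00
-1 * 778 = -778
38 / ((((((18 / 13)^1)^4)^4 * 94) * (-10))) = -12642915574480416979 / 57076579615399298334720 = -0.00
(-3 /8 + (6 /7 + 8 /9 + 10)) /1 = 11.37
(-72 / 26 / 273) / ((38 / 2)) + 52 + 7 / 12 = 14182843 / 269724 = 52.58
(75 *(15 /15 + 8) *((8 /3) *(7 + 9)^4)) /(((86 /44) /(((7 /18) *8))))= 8074035200 /43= 187768260.47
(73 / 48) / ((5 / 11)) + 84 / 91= 13319 / 3120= 4.27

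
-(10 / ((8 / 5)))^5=-9765625 / 1024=-9536.74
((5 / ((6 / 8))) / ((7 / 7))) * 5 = 100 / 3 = 33.33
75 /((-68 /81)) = -6075 /68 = -89.34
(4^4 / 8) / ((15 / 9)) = 96 / 5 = 19.20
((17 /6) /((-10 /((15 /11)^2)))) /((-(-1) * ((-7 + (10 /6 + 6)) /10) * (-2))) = 3825 /968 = 3.95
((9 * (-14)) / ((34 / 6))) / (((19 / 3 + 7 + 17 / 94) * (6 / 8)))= -142128 / 64787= -2.19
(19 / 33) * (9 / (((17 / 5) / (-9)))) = -2565 / 187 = -13.72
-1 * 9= -9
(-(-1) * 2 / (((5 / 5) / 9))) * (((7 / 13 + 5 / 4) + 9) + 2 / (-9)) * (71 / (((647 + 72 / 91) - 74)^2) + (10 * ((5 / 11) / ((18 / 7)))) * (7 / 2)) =122341645758661 / 103966957380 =1176.74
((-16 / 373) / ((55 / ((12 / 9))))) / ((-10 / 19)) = 608 / 307725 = 0.00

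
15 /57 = 5 /19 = 0.26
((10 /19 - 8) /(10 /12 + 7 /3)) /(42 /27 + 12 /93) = -118854 /84835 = -1.40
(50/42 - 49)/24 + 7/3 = 43/126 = 0.34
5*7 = 35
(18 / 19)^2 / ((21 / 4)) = 432 / 2527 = 0.17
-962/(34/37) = -17797/17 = -1046.88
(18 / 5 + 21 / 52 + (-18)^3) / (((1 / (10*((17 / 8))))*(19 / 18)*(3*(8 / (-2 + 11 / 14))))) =1313746893 / 221312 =5936.18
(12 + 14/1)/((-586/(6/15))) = -26/1465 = -0.02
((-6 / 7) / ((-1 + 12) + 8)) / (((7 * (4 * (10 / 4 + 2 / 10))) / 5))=-25 / 8379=-0.00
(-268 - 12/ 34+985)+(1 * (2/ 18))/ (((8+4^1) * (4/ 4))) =1315781/ 1836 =716.66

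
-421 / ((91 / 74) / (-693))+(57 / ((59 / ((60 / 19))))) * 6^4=185003154 / 767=241203.59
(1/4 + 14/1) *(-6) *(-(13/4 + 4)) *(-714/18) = -196707/8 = -24588.38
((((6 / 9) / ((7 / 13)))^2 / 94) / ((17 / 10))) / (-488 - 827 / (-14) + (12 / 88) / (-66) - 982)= -1635920 / 240622588521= -0.00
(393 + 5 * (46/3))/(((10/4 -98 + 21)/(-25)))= 157.61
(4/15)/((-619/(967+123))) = -872/1857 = -0.47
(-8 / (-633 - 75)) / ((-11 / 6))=-4 / 649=-0.01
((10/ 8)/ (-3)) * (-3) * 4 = 5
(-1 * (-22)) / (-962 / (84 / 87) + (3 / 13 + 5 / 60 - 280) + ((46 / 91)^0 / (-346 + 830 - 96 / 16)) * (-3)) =-5741736 / 333033559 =-0.02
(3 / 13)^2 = 9 / 169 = 0.05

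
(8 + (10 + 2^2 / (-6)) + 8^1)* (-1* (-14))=1064 / 3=354.67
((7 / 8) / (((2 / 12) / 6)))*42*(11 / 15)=4851 / 5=970.20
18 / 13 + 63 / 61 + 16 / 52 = 2161 / 793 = 2.73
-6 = -6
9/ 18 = 1/ 2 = 0.50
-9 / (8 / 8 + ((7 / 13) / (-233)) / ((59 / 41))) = -1608399 / 178424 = -9.01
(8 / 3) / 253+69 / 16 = 52499 / 12144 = 4.32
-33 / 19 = -1.74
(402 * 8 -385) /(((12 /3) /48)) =33972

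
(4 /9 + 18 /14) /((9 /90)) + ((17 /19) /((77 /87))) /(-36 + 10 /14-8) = 22977751 /1329867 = 17.28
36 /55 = 0.65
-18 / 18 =-1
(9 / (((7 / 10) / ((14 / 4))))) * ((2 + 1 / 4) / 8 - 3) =-3915 / 32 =-122.34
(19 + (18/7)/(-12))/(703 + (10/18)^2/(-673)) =14336919/536516596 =0.03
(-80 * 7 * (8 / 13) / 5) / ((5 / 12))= -10752 / 65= -165.42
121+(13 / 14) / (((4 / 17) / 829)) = 189985 / 56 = 3392.59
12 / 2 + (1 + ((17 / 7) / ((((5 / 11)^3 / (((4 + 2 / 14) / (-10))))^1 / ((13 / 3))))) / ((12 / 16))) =-15131383 / 275625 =-54.90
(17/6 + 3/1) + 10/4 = 25/3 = 8.33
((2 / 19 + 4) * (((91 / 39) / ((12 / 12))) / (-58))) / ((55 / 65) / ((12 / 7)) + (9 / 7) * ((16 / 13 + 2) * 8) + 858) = -14196 / 76649059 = -0.00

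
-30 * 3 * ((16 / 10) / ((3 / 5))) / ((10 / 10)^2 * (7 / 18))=-4320 / 7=-617.14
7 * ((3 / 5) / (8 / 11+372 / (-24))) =-462 / 1625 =-0.28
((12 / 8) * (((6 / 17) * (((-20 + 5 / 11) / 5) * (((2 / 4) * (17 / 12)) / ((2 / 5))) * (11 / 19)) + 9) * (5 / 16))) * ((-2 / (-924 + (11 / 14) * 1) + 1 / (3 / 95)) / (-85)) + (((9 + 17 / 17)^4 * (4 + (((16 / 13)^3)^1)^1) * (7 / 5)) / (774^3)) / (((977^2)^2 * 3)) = -492805601221897998320728864021811 / 371993628177251136552772702483200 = -1.32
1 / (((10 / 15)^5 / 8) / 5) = 303.75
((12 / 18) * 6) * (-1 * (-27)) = 108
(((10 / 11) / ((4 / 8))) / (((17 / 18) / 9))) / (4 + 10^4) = 810 / 467687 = 0.00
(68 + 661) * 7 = 5103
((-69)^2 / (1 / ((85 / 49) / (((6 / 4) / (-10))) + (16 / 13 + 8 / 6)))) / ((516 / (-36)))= 1904400 / 637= 2989.64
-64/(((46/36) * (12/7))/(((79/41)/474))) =-112/943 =-0.12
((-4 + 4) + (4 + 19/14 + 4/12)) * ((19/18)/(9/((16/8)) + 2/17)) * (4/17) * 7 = 9082/4239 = 2.14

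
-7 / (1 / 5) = -35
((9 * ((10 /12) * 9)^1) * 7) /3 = 315 /2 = 157.50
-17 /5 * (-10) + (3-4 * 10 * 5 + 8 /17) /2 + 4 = -2049 /34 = -60.26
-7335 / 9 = -815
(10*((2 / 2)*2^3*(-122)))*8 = -78080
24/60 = 2/5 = 0.40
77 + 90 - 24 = 143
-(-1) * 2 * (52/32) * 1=13/4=3.25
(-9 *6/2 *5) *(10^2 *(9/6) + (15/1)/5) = -20655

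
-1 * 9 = -9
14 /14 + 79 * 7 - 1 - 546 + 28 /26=105 /13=8.08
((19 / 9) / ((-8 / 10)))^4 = 48.49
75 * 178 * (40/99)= 178000/33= 5393.94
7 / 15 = 0.47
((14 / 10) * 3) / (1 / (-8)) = -168 / 5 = -33.60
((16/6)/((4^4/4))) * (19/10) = 0.08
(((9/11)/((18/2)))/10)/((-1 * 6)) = -1/660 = -0.00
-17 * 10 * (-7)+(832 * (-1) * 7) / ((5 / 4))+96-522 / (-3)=-3199.20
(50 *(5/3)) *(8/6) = 1000/9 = 111.11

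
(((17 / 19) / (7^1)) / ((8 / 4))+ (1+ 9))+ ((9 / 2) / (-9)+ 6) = 2070 / 133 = 15.56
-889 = -889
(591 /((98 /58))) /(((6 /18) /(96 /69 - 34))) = -38562750 /1127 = -34217.17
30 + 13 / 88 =2653 / 88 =30.15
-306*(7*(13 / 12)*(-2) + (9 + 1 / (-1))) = 2193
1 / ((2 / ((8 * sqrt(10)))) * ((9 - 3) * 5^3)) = 2 * sqrt(10) / 375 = 0.02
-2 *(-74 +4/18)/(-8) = -166/9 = -18.44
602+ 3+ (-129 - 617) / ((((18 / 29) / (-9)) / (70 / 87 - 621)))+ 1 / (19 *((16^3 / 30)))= -783070769107 / 116736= -6708048.67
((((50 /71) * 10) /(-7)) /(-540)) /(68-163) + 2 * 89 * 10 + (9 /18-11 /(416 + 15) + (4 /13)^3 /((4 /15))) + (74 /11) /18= 9459263028321035 /5311335823794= 1780.96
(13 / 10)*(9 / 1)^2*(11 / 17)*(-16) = -92664 / 85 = -1090.16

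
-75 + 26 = -49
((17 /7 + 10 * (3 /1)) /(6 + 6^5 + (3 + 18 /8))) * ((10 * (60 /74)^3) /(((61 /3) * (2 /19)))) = 776340000 /74857384091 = 0.01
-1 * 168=-168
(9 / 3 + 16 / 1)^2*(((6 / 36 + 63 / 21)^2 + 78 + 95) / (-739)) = -2378629 / 26604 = -89.41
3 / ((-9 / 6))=-2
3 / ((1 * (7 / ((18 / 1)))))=54 / 7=7.71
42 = 42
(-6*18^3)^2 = 1224440064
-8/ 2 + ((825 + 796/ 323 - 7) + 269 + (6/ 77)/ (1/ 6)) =27008213/ 24871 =1085.93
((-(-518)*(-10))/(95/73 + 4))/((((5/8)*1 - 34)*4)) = 756280/103329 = 7.32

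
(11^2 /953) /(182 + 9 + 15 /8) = 968 /1470479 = 0.00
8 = 8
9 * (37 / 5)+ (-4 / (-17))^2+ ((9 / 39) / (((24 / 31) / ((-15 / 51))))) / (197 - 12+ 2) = 110185873 / 1653080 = 66.65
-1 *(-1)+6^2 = 37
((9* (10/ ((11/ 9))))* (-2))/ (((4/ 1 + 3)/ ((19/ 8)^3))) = -2777895/ 9856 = -281.85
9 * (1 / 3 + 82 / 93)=339 / 31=10.94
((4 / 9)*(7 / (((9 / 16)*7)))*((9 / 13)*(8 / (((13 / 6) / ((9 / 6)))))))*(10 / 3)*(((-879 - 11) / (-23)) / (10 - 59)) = -4556800 / 571389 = -7.97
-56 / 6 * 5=-140 / 3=-46.67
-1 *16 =-16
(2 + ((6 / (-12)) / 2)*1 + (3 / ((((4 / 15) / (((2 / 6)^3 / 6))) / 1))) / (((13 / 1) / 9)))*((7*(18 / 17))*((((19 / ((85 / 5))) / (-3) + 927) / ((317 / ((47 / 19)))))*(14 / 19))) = 1795780371 / 25290577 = 71.01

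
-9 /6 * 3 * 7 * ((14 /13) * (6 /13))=-2646 /169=-15.66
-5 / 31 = -0.16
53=53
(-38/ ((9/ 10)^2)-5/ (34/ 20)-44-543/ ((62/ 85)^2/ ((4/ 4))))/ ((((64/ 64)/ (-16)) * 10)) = 11798005694/ 6616485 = 1783.12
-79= -79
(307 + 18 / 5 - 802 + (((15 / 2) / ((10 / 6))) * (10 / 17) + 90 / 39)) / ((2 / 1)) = -268761 / 1105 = -243.22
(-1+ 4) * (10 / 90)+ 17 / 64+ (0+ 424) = 81523 / 192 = 424.60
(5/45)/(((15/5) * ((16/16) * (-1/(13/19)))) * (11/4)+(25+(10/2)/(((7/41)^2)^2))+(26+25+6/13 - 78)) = 124852/6597003177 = 0.00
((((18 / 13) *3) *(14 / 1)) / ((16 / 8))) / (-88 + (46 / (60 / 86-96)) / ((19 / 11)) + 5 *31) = 7357959 / 16883737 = 0.44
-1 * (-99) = 99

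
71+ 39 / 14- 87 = -185 / 14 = -13.21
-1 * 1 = -1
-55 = -55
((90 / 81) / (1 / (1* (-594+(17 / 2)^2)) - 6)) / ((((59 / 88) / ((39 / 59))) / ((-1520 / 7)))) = 18145212800 / 457831563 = 39.63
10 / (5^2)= 2 / 5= 0.40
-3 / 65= -0.05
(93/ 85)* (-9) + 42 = 2733/ 85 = 32.15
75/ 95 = 15/ 19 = 0.79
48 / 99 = 16 / 33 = 0.48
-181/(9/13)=-261.44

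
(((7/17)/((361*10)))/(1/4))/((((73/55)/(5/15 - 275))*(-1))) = 126896/1344003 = 0.09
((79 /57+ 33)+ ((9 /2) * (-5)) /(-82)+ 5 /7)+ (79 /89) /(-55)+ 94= 41434720861 /320309220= 129.36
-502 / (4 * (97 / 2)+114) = -251 / 154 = -1.63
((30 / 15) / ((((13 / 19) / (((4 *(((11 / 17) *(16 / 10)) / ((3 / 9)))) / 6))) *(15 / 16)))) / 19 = 0.34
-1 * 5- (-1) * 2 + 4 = 1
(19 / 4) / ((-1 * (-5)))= 19 / 20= 0.95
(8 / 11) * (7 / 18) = 28 / 99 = 0.28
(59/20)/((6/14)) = 413/60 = 6.88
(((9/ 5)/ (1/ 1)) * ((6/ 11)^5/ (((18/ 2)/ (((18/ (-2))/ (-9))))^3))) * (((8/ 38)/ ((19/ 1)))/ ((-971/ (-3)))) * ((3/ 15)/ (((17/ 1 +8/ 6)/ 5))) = 0.00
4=4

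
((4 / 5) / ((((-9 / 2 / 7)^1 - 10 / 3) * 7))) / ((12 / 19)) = -38 / 835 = -0.05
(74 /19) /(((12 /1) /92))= 1702 /57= 29.86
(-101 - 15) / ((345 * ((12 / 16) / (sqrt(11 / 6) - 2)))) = 928 / 1035 - 232 * sqrt(66) / 3105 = 0.29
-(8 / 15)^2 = -64 / 225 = -0.28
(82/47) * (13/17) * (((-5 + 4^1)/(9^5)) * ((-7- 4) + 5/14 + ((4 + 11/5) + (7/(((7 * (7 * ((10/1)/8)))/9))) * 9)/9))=2997059/14861747565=0.00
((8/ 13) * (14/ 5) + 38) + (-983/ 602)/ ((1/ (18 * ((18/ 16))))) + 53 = 9337521/ 156520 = 59.66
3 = 3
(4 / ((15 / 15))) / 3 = 4 / 3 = 1.33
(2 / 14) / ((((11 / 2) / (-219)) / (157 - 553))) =15768 / 7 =2252.57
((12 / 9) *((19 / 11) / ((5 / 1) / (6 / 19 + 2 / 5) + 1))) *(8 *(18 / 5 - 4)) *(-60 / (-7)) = -330752 / 41811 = -7.91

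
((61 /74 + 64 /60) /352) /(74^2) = 2099 /2139582720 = 0.00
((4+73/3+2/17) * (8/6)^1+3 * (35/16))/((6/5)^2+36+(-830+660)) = -2723225/8112672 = -0.34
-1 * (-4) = 4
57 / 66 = 19 / 22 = 0.86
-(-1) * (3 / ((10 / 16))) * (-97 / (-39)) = 776 / 65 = 11.94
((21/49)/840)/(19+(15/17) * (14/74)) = 629/23629760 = 0.00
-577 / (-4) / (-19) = -577 / 76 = -7.59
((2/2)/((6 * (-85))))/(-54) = 1/27540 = 0.00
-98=-98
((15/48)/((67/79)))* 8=395/134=2.95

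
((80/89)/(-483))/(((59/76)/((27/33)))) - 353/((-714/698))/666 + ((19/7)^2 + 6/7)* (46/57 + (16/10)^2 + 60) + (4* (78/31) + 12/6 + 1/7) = 17382250711846883399/32558045684229450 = 533.88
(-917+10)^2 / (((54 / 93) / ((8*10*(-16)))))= -16321356160 / 9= -1813484017.78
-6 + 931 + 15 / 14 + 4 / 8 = 6486 / 7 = 926.57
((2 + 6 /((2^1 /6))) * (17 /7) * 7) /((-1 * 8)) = -85 /2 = -42.50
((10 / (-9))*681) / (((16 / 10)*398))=-5675 / 4776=-1.19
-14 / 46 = -7 / 23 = -0.30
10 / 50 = 1 / 5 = 0.20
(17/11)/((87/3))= 17/319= 0.05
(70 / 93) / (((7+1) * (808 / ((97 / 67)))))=3395 / 20138592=0.00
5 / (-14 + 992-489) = 5 / 489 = 0.01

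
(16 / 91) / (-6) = -8 / 273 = -0.03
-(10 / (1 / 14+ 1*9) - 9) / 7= 1003 / 889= 1.13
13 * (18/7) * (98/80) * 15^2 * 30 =276412.50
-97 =-97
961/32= 30.03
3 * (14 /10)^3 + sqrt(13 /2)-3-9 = -471 /125 + sqrt(26) /2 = -1.22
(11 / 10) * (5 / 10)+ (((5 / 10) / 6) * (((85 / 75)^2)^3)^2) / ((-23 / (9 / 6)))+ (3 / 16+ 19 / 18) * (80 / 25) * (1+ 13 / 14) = 1369831565530797923 / 167113283203125000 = 8.20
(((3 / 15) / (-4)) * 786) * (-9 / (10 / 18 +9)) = 31833 / 860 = 37.02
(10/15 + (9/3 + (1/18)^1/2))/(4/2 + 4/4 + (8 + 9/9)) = 133/432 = 0.31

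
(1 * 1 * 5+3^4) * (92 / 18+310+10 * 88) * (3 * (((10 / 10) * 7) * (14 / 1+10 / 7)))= 33300576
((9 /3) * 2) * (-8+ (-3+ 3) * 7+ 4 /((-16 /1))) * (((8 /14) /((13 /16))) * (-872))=2762496 /91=30357.10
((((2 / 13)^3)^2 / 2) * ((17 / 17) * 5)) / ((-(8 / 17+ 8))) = -170 / 43441281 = -0.00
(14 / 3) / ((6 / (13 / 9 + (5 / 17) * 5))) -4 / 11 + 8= 9.90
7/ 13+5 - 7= -19/ 13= -1.46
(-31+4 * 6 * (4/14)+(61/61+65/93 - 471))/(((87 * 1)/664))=-213298048/56637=-3766.05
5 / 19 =0.26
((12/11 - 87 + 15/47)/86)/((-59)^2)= -375/1311629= -0.00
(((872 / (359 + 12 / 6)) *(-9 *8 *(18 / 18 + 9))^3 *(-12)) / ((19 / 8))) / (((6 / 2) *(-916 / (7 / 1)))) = -18226446336000 / 1570711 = -11603946.45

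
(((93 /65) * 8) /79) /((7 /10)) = 1488 /7189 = 0.21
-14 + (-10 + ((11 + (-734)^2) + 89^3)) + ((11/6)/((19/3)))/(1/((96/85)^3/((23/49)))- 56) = 57034422591128000/45858223471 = 1243711.99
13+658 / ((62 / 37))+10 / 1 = 12886 / 31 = 415.68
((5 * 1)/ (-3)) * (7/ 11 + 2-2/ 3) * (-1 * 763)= 247975/ 99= 2504.80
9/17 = 0.53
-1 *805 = -805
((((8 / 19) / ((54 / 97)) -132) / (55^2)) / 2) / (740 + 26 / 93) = -521792 / 17806157325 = -0.00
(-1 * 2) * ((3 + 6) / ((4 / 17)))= -153 / 2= -76.50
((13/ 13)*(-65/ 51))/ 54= -65/ 2754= -0.02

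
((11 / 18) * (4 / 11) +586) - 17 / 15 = 26329 / 45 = 585.09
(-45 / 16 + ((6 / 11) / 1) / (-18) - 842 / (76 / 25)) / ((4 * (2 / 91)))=-3182.91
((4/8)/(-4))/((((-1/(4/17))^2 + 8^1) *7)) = -2/2919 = -0.00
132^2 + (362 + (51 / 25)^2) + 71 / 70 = 155672789 / 8750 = 17791.18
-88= -88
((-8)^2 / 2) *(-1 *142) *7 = -31808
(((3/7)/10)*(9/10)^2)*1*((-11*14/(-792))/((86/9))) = 243/344000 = 0.00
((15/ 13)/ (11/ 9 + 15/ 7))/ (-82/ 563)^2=16.16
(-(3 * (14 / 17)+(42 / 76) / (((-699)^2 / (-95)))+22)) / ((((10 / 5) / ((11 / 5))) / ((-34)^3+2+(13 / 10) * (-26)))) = 293160323814281 / 276873900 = 1058822.53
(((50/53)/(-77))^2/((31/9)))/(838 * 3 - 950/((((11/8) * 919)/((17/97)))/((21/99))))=3008576250/173553682558433723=0.00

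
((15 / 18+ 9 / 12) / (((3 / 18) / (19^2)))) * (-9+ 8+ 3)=6859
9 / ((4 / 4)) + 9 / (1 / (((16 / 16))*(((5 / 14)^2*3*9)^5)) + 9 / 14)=22.96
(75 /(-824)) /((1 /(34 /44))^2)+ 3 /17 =827973 /6779872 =0.12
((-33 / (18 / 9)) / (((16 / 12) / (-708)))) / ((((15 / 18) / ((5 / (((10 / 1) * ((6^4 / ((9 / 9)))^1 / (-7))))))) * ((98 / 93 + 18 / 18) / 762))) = -160972119 / 15280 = -10534.82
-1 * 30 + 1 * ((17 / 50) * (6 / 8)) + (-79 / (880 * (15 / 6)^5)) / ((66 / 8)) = -1349684431 / 45375000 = -29.75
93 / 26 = 3.58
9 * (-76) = -684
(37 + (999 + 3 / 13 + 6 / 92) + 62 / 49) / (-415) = -30402621 / 12160330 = -2.50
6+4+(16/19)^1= 206/19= 10.84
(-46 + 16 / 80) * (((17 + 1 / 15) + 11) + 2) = -103279 / 75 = -1377.05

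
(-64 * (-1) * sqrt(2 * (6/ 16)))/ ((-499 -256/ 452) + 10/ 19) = -68704 * sqrt(3)/ 1071439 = -0.11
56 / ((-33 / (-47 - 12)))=3304 / 33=100.12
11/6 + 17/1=113/6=18.83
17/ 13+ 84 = 1109/ 13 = 85.31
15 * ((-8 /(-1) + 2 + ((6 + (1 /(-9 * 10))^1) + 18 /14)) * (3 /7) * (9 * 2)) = 97947 /49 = 1998.92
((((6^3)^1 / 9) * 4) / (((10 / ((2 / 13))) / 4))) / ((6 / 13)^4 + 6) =140608 / 143885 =0.98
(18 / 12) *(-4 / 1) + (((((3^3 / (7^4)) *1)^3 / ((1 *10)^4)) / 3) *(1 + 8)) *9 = -830477231528559 / 138412872010000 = -6.00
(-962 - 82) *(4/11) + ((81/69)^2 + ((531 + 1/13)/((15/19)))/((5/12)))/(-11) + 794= 505828809/1891175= 267.47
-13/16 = -0.81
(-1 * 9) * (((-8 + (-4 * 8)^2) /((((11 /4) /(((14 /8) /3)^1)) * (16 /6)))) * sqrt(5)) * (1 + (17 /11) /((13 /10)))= -2504313 * sqrt(5) /1573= -3559.96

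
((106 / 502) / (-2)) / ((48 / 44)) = -583 / 6024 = -0.10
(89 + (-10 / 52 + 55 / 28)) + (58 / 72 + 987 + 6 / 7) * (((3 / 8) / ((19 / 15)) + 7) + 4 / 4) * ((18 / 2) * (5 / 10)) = 36999.76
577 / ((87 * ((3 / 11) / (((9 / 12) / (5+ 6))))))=577 / 348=1.66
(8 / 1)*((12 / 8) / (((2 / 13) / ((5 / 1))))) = 390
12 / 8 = 3 / 2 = 1.50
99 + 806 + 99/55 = 4534/5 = 906.80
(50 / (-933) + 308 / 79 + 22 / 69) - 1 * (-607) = 1036082467 / 1695261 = 611.16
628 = 628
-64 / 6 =-32 / 3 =-10.67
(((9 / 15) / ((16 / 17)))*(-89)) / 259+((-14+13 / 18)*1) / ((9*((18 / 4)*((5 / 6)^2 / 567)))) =-27754343 / 103600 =-267.90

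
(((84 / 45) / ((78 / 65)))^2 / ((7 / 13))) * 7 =2548 / 81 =31.46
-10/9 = -1.11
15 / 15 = 1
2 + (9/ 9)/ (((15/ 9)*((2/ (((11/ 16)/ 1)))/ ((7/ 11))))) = 341/ 160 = 2.13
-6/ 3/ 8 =-1/ 4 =-0.25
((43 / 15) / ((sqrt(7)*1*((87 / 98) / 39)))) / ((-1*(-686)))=559*sqrt(7) / 21315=0.07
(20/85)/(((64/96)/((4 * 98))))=2352/17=138.35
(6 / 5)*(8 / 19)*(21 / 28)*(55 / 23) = 0.91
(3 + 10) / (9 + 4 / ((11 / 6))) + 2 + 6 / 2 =758 / 123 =6.16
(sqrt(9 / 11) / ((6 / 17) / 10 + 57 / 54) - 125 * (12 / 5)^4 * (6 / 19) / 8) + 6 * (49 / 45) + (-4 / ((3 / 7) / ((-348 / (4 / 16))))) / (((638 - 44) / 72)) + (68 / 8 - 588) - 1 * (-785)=4590 * sqrt(11) / 18359 + 10176937 / 6270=1623.95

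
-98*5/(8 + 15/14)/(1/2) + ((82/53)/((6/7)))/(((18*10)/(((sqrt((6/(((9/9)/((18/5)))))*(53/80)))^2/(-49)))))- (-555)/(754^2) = -27300631688203/252705362000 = -108.03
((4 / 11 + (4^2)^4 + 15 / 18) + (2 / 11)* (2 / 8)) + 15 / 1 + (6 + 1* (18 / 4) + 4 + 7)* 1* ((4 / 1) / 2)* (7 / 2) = 4336381 / 66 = 65702.74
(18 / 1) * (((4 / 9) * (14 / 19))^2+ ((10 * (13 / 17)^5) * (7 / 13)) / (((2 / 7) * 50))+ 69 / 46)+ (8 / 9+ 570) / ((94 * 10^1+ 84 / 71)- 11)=5300875181917718 / 169257766611055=31.32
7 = 7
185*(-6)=-1110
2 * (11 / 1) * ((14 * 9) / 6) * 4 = 1848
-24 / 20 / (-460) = 3 / 1150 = 0.00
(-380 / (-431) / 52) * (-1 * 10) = -950 / 5603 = -0.17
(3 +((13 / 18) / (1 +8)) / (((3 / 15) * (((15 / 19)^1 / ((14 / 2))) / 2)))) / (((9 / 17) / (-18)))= -83572 / 243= -343.92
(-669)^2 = 447561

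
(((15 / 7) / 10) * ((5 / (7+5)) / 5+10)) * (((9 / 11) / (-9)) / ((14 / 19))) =-209 / 784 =-0.27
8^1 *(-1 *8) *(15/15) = -64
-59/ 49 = -1.20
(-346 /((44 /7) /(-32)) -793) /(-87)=-3551 /319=-11.13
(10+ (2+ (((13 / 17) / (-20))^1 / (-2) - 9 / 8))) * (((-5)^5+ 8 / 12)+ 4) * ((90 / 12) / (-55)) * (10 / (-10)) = -394013 / 85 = -4635.45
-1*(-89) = 89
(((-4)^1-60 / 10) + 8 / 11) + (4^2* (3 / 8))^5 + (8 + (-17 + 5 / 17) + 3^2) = 1452433 / 187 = 7767.02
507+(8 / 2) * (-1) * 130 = -13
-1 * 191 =-191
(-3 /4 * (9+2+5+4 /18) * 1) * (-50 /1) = 1825 /3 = 608.33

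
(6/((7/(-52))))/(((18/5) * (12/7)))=-65/9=-7.22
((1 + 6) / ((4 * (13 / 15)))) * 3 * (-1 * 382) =-60165 / 26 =-2314.04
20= 20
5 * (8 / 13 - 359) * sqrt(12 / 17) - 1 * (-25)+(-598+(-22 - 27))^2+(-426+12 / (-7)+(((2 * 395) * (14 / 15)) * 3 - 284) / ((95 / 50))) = 55756396 / 133 - 46590 * sqrt(51) / 221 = 417715.51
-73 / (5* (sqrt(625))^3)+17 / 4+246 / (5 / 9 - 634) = 6878100933 / 1781562500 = 3.86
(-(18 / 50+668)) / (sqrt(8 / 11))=-16709 *sqrt(22) / 100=-783.72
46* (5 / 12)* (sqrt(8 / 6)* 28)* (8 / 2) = 12880* sqrt(3) / 9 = 2478.76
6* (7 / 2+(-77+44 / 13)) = -5469 / 13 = -420.69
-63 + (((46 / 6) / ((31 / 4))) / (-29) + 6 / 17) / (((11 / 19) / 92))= -6221093 / 504339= -12.34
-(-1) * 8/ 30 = 4/ 15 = 0.27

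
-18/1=-18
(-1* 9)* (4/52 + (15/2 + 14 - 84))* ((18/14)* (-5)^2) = 3286575/182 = 18058.10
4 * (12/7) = 48/7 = 6.86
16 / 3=5.33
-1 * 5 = -5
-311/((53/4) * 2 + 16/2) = -622/69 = -9.01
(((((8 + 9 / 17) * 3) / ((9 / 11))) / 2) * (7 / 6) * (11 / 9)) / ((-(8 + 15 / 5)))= -2.03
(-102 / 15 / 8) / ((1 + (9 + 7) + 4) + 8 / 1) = -17 / 580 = -0.03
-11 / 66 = -1 / 6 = -0.17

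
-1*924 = -924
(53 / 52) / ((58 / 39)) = 159 / 232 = 0.69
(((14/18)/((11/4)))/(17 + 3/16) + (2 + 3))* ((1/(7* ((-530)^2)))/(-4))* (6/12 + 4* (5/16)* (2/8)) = -1775449/3426081120000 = -0.00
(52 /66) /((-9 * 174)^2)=0.00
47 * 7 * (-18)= -5922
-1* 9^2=-81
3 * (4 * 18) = 216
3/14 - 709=-9923/14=-708.79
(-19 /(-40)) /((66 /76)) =361 /660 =0.55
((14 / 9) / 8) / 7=0.03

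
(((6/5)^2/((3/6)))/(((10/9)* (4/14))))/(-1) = -1134/125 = -9.07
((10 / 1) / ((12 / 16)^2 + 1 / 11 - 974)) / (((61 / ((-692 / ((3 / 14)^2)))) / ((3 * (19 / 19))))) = 238712320 / 31349547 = 7.61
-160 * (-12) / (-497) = -1920 / 497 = -3.86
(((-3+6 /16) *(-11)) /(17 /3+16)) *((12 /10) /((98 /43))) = 12771 /18200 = 0.70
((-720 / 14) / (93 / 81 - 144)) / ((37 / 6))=58320 / 998963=0.06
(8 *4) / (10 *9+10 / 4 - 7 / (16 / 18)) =256 / 677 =0.38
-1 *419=-419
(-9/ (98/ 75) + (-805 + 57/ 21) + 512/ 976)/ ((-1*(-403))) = -4834103/ 2409134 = -2.01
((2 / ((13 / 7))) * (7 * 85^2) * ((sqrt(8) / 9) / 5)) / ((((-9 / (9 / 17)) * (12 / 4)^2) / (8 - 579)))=9512860 * sqrt(2) / 1053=12776.08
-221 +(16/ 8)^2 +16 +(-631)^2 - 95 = 397865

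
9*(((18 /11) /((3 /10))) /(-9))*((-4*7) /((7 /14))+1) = 300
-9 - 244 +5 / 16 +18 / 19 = -76529 / 304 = -251.74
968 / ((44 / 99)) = 2178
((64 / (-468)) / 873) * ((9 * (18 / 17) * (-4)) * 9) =1152 / 21437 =0.05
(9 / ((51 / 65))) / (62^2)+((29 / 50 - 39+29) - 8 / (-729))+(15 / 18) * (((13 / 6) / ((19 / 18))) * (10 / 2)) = -19311295079 / 22628378700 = -0.85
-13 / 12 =-1.08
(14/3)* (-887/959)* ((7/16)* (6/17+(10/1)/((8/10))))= -2713333/111792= -24.27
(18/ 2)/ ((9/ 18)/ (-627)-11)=-11286/ 13795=-0.82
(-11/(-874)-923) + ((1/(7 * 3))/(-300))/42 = -106725219737/115630200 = -922.99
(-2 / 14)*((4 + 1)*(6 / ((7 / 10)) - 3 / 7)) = -285 / 49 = -5.82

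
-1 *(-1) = 1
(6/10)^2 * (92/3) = 276/25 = 11.04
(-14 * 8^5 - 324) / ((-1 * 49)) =459076 / 49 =9368.90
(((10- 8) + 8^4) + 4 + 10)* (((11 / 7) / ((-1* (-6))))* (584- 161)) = 3188856 / 7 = 455550.86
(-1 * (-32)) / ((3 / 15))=160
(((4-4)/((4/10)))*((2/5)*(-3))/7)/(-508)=0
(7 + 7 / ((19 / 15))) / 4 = 3.13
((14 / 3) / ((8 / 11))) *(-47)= -3619 / 12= -301.58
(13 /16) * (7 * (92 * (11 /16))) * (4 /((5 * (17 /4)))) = 23023 /340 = 67.71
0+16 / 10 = 1.60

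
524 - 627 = -103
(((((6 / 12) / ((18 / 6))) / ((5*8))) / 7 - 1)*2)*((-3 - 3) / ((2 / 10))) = 1679 / 28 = 59.96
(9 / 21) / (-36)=-1 / 84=-0.01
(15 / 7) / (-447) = -5 / 1043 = -0.00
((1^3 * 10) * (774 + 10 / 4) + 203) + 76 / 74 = 294854 / 37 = 7969.03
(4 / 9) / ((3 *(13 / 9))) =4 / 39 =0.10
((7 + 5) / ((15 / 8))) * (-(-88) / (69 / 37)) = 104192 / 345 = 302.01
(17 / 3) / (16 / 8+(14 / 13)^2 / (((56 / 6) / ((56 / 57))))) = 54587 / 20442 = 2.67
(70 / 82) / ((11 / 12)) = 420 / 451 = 0.93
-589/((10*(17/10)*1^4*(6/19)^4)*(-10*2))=76759069/440640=174.20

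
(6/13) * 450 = 2700/13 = 207.69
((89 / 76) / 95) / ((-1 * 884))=-89 / 6382480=-0.00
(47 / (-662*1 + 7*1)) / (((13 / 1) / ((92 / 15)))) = -4324 / 127725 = -0.03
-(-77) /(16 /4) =77 /4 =19.25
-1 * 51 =-51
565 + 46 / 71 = 40161 / 71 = 565.65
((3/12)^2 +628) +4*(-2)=9921/16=620.06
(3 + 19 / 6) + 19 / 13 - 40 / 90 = 1681 / 234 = 7.18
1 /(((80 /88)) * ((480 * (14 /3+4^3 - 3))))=11 /315200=0.00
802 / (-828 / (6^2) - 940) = -802 / 963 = -0.83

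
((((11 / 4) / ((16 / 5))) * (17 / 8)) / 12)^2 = 0.02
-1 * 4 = -4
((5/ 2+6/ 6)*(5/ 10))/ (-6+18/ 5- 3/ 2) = -35/ 78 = -0.45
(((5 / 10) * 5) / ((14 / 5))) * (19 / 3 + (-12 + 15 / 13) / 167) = 5.60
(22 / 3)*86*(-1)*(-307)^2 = -178319108 / 3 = -59439702.67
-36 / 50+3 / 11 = -123 / 275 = -0.45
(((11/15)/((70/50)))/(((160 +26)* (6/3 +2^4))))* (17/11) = 17/70308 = 0.00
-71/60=-1.18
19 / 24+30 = 739 / 24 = 30.79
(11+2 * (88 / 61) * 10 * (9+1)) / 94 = 18271 / 5734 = 3.19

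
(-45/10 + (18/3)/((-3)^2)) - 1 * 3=-41/6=-6.83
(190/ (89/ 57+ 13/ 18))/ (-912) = -285/ 3124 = -0.09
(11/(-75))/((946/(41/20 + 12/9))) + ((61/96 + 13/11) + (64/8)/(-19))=451539917/323532000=1.40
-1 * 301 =-301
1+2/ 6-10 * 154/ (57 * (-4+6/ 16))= 8.79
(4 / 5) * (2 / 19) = 0.08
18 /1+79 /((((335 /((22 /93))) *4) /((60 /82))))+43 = 5195446 /85157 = 61.01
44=44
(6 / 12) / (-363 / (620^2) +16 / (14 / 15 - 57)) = -161640200 / 92561283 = -1.75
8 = 8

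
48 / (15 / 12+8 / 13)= 2496 / 97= 25.73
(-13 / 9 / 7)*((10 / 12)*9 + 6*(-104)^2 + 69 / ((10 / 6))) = -13401.33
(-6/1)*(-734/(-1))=-4404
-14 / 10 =-7 / 5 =-1.40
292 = 292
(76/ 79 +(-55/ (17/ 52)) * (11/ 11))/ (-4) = 56162/ 1343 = 41.82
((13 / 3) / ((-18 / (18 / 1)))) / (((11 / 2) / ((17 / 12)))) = -221 / 198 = -1.12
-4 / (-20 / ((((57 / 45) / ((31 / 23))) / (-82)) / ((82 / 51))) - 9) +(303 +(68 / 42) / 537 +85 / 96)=2278503965511281 / 7497865833696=303.89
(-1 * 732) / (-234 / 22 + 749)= -4026 / 4061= -0.99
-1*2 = -2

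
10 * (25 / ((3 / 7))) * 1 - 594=-32 / 3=-10.67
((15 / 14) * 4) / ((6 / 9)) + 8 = 101 / 7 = 14.43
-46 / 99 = -0.46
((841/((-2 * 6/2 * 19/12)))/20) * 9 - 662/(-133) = -34.86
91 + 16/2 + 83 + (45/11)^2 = 24047/121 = 198.74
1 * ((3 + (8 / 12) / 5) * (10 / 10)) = 47 / 15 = 3.13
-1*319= -319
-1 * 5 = -5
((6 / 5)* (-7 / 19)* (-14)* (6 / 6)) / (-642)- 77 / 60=-157717 / 121980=-1.29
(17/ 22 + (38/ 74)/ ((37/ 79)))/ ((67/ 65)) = 3659175/ 2017906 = 1.81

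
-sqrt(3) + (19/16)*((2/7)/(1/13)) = 247/56 - sqrt(3) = 2.68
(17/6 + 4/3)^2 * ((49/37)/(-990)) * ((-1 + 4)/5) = -1225/87912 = -0.01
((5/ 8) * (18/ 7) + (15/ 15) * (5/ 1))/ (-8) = -185/ 224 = -0.83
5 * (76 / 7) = 380 / 7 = 54.29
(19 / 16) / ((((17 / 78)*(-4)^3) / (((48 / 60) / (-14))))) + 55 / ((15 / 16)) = 26810543 / 456960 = 58.67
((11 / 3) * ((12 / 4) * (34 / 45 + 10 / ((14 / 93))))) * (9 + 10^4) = 2330025137 / 315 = 7396905.20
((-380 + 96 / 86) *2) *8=-260672 / 43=-6062.14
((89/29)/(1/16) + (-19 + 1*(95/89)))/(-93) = -80452/240033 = -0.34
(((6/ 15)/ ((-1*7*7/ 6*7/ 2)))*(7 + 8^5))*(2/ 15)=-20976/ 343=-61.15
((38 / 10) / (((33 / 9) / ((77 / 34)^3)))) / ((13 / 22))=26022381 / 1277380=20.37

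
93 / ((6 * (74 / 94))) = 1457 / 74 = 19.69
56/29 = 1.93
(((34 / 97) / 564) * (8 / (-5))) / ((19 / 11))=-748 / 1299315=-0.00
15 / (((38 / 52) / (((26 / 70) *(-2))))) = -2028 / 133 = -15.25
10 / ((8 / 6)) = 15 / 2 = 7.50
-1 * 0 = 0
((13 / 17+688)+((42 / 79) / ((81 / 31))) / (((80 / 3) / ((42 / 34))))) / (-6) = -111002839 / 966960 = -114.80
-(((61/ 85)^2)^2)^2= -191707312997281/ 2724905250390625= -0.07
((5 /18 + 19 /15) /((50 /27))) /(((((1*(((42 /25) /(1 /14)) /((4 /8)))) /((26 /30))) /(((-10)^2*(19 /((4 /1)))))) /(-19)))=-138.67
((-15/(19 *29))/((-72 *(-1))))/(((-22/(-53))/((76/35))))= -0.00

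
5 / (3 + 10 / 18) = 45 / 32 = 1.41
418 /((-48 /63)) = -4389 /8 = -548.62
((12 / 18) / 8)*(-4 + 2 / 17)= -11 / 34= -0.32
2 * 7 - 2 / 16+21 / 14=123 / 8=15.38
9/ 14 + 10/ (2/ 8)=569/ 14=40.64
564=564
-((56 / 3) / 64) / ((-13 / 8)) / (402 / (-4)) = -14 / 7839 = -0.00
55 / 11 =5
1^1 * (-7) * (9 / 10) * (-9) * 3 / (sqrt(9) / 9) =5103 / 10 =510.30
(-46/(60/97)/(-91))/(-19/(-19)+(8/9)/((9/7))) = 60237/124670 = 0.48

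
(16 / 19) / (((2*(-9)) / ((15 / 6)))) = -20 / 171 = -0.12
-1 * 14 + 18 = 4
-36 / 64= -9 / 16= -0.56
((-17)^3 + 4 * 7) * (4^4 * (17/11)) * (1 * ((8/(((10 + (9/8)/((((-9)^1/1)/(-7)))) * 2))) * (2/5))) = -272121856/957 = -284348.86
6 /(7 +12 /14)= 42 /55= 0.76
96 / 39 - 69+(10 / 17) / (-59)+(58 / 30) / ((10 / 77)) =-51.66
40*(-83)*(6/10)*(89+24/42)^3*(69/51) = -11293272111528/5831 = -1936764210.52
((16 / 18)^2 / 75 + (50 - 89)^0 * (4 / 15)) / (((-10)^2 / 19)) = 7999 / 151875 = 0.05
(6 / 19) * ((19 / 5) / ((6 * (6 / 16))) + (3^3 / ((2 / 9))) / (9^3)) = 167 / 285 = 0.59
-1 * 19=-19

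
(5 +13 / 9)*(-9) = -58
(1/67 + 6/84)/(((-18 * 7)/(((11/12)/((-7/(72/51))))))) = 99/781354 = 0.00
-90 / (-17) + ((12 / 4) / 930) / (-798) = 5.29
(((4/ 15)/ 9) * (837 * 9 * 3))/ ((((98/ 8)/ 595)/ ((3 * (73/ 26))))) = 24929208/ 91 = 273947.34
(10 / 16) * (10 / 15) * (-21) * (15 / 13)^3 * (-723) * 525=44837296875 / 8788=5102104.79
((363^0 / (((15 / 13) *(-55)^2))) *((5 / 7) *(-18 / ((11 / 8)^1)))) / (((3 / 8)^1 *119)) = -1664 / 27718075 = -0.00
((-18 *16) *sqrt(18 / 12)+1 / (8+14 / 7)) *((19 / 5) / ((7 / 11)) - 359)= 124487.24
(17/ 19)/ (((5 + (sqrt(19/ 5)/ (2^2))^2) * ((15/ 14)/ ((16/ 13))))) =60928/ 310479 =0.20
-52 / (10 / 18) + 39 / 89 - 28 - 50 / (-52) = -1390717 / 11570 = -120.20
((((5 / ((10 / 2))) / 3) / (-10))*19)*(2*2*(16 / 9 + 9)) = -3686 / 135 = -27.30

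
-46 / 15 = -3.07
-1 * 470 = -470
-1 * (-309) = 309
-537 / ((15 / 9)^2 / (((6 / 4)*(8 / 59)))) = -57996 / 1475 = -39.32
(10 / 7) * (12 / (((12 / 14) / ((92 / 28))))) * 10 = 4600 / 7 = 657.14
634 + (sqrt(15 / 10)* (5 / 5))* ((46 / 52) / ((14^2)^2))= 23* sqrt(6) / 1997632 + 634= 634.00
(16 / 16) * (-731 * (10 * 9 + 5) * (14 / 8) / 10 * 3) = -291669 / 8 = -36458.62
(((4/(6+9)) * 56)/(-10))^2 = 12544/5625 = 2.23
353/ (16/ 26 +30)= 4589/ 398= 11.53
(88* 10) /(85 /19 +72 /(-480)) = 334400 /1643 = 203.53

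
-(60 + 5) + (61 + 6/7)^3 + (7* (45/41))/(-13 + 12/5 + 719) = 1683754606907/7115878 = 236619.38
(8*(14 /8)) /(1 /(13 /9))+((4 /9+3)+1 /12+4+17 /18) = 1033 /36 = 28.69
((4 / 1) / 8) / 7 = 1 / 14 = 0.07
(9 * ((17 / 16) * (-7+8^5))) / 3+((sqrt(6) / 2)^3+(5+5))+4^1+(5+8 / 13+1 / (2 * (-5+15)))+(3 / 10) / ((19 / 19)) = 3 * sqrt(6) / 4+108623479 / 1040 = 104447.49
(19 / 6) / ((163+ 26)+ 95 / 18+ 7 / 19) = 1083 / 66569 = 0.02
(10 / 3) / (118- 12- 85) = 10 / 63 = 0.16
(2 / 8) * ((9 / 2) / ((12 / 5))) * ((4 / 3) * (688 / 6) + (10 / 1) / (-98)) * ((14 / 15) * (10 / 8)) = 336895 / 4032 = 83.56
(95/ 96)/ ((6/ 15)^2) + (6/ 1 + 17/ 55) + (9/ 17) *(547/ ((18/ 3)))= 21814801/ 359040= 60.76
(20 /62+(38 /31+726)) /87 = 7518 /899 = 8.36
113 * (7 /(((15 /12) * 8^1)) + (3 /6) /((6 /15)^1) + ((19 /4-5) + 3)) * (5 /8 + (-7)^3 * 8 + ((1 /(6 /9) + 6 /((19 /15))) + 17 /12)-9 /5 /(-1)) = -33105274051 /22800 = -1451985.70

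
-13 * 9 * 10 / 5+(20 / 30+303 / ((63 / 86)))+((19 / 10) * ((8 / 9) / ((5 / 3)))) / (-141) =13345118 / 74025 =180.28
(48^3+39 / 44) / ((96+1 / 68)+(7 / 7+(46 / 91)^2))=685033129599 / 602510095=1136.97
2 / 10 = 1 / 5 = 0.20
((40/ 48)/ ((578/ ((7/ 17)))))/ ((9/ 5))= 175/ 530604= 0.00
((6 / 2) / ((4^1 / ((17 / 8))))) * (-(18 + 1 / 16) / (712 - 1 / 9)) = -132651 / 3280384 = -0.04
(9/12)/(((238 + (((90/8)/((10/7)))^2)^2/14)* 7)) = 6144/29400833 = 0.00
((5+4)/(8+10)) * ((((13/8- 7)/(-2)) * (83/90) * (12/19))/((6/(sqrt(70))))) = 3569 * sqrt(70)/27360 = 1.09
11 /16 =0.69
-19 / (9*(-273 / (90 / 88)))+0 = 95 / 12012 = 0.01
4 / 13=0.31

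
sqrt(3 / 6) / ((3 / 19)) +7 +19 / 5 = 19 * sqrt(2) / 6 +54 / 5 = 15.28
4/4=1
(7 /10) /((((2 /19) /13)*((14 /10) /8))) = 494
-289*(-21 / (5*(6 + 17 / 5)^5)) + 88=20186153741 / 229345007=88.02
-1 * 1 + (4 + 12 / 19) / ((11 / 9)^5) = 194213 / 278179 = 0.70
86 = 86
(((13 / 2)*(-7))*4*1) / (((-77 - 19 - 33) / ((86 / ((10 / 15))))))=182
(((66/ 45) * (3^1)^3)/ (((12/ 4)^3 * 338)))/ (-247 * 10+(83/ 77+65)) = -847/ 469233570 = -0.00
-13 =-13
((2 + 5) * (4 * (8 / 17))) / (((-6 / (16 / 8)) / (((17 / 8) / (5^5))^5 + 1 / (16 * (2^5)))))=-0.01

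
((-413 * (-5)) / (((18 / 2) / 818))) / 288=844585 / 1296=651.69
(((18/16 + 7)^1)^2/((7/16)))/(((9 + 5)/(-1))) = -4225/392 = -10.78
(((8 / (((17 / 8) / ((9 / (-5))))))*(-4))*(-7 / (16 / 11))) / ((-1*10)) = 5544 / 425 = 13.04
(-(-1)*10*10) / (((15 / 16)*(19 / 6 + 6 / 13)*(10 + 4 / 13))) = 2.85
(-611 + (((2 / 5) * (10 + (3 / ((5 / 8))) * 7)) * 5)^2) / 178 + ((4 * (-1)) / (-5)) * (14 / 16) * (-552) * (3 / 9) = -398339 / 4450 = -89.51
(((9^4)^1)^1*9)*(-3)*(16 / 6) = -472392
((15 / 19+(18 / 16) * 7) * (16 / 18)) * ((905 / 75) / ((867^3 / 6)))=158918 / 185738593455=0.00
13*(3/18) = 13/6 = 2.17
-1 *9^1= -9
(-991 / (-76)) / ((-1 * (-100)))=991 / 7600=0.13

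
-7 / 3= -2.33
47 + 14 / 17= 813 / 17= 47.82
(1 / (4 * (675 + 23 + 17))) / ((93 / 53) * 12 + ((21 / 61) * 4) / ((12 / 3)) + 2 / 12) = 9699 / 598264810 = 0.00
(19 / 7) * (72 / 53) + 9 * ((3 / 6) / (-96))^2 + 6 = 14721395 / 1519616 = 9.69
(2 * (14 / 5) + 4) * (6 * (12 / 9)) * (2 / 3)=256 / 5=51.20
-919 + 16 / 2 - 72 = -983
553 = 553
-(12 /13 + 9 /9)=-25 /13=-1.92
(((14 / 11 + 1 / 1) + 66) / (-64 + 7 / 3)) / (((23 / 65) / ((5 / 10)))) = -29289 / 18722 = -1.56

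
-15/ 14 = -1.07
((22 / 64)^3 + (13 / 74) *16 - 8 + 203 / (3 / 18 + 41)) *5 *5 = -1627573375 / 299466752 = -5.43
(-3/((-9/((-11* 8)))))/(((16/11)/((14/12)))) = -847/36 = -23.53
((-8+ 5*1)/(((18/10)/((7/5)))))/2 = -7/6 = -1.17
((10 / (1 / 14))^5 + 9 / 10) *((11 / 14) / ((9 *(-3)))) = -5916064000099 / 3780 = -1565096296.32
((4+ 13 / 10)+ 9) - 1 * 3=113 / 10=11.30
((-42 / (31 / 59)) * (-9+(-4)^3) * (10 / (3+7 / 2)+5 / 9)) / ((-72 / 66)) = -81251555 / 7254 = -11200.93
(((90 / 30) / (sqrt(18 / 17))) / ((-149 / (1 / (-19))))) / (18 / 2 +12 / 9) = 3 *sqrt(34) / 175522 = 0.00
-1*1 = -1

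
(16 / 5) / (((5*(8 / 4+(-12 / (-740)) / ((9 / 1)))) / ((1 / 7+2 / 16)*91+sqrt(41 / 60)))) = 296*sqrt(615) / 27775+8658 / 1111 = 8.06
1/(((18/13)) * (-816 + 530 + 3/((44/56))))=-143/55872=-0.00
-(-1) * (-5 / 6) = -5 / 6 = -0.83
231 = 231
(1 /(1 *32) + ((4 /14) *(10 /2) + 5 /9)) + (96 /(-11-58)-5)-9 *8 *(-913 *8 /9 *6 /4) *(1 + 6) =28448234345 /46368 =613531.62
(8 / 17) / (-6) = -4 / 51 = -0.08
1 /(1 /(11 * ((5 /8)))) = 6.88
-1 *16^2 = -256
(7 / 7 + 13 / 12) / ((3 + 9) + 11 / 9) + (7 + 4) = 5311 / 476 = 11.16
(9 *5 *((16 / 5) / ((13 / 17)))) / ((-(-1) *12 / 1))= 204 / 13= 15.69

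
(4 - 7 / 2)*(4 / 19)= 2 / 19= 0.11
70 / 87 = 0.80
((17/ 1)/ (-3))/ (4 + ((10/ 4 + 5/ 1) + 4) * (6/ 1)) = -17/ 219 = -0.08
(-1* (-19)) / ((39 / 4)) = 76 / 39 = 1.95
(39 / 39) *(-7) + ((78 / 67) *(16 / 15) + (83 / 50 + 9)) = 16421 / 3350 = 4.90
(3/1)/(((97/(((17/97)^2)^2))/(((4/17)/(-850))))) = -1734/214683506425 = -0.00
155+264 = 419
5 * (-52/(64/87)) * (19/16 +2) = -288405/256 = -1126.58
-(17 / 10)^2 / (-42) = 289 / 4200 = 0.07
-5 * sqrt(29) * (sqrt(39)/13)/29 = -5 * sqrt(1131)/377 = -0.45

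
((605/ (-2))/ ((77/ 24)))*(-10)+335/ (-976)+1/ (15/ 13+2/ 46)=1153648029/ 1222928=943.35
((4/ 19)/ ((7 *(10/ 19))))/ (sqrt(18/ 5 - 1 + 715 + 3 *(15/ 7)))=2 *sqrt(886935)/ 886935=0.00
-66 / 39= -22 / 13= -1.69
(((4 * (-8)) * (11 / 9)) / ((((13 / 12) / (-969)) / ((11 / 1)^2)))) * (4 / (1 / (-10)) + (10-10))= -2201154560 / 13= -169319581.54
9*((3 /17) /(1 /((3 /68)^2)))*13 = 3159 /78608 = 0.04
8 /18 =4 /9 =0.44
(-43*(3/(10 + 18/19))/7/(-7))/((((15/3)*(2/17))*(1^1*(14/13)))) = 41667/109760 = 0.38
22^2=484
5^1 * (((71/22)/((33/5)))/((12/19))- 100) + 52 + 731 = 2499221/8712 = 286.87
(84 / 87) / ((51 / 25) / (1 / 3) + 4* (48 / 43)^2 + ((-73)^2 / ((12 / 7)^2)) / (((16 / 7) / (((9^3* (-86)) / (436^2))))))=-31493280358400 / 8172105408095481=-0.00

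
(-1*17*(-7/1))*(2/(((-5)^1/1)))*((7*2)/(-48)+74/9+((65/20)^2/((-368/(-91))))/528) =-377.73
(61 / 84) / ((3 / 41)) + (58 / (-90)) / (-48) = 150263 / 15120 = 9.94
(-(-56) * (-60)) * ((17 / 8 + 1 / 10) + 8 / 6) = -11956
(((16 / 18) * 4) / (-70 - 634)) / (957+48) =-1 / 198990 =-0.00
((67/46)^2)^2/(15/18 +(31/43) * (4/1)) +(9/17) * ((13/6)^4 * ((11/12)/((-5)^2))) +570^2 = 64034573471221557949/197089105953600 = 324901.64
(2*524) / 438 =2.39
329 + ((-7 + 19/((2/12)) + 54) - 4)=486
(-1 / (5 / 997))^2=994009 / 25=39760.36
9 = 9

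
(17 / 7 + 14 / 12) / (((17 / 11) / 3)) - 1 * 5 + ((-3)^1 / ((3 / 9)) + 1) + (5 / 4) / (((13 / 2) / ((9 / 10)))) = -36187 / 6188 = -5.85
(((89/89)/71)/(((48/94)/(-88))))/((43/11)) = -5687/9159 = -0.62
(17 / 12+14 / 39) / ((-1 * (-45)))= 277 / 7020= 0.04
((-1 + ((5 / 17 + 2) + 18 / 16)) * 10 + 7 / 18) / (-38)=-15043 / 23256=-0.65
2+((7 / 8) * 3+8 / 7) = 323 / 56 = 5.77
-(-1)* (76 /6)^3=54872 /27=2032.30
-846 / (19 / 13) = -10998 / 19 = -578.84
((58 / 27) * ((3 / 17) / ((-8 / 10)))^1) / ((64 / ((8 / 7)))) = -145 / 17136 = -0.01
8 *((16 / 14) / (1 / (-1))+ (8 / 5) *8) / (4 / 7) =816 / 5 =163.20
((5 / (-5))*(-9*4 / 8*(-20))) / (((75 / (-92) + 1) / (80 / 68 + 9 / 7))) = -2426040 / 2023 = -1199.23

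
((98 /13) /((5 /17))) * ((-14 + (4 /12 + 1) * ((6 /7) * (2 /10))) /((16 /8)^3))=-28679 /650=-44.12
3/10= 0.30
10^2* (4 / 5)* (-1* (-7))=560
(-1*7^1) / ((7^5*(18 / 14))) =-1 / 3087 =-0.00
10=10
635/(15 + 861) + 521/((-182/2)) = -398611/79716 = -5.00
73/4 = 18.25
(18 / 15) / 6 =1 / 5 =0.20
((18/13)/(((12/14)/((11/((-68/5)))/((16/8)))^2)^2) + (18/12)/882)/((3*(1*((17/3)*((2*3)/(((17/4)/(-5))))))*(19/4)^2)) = -68135614979/3540093898199040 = -0.00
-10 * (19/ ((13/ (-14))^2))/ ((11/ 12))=-446880/ 1859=-240.39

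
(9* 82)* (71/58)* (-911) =-823009.97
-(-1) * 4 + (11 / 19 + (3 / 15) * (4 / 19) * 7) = 463 / 95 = 4.87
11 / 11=1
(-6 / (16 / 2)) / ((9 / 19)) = -1.58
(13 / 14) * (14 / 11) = 13 / 11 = 1.18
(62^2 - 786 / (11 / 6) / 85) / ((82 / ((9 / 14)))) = 8076204 / 268345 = 30.10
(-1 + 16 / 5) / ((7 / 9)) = 99 / 35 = 2.83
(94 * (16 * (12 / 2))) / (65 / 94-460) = -848256 / 43175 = -19.65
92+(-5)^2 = 117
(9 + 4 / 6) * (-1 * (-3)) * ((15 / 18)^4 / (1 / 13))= 235625 / 1296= 181.81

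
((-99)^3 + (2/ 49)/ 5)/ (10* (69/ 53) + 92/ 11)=-138592656499/ 3054170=-45378.17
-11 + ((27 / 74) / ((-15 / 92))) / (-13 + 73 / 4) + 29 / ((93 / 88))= 1928719 / 120435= 16.01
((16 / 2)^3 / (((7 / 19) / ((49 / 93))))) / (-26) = -34048 / 1209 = -28.16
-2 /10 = -1 /5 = -0.20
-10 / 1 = -10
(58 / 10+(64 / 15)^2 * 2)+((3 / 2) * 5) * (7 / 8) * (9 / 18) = 327529 / 7200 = 45.49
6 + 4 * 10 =46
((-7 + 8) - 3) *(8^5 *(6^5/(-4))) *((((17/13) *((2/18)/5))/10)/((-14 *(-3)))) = 20054016/2275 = 8814.95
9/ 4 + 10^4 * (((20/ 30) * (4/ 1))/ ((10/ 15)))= 160009/ 4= 40002.25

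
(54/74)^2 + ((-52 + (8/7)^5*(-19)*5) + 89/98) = -10849901843/46017566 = -235.78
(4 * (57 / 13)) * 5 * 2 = 2280 / 13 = 175.38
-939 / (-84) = 313 / 28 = 11.18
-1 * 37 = -37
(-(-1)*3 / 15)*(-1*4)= -4 / 5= -0.80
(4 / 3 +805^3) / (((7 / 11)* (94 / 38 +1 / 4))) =1308323596844 / 4347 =300971611.88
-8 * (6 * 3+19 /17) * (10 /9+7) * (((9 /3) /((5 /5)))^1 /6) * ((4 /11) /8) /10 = -4745 /1683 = -2.82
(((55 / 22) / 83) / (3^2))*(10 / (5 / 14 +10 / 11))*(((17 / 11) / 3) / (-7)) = -170 / 87399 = -0.00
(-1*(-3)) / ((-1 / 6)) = -18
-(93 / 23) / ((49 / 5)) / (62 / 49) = -15 / 46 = -0.33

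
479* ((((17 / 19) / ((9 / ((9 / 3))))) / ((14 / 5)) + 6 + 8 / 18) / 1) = 7512157 / 2394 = 3137.91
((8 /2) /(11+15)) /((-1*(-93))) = 2 /1209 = 0.00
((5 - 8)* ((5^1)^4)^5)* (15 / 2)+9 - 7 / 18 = -19311904907226485 / 9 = -2145767211914053.89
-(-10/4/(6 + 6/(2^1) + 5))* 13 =65/28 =2.32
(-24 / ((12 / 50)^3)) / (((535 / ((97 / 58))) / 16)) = -2425000 / 27927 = -86.83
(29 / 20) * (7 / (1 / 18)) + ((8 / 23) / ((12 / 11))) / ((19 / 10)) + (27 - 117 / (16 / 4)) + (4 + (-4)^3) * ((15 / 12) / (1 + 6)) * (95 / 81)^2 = 22194819797 / 133800660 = 165.88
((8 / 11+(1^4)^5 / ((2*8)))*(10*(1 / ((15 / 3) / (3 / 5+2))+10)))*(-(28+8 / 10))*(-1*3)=1974078 / 275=7178.47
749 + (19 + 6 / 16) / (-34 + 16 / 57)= 371219 / 496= 748.43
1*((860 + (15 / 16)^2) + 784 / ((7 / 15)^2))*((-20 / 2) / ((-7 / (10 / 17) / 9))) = 256946625 / 7616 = 33737.74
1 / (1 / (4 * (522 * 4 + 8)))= 8384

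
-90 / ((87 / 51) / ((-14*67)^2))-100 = -1346164220 / 29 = -46419455.86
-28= -28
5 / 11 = 0.45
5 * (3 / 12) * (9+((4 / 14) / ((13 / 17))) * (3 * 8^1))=8175 / 364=22.46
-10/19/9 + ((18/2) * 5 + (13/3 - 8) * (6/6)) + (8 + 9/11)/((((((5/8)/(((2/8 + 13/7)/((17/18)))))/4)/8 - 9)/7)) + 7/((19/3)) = 40824717377/1149511077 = 35.51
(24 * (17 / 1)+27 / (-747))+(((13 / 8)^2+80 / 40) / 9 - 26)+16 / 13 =26497495 / 69056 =383.71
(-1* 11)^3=-1331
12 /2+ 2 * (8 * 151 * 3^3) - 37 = 65201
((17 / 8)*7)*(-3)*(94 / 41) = -16779 / 164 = -102.31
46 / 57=0.81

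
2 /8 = 1 /4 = 0.25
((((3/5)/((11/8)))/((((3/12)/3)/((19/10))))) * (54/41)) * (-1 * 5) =-147744/2255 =-65.52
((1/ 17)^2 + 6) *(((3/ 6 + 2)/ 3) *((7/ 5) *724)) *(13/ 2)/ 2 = 28577185/ 1734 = 16480.50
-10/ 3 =-3.33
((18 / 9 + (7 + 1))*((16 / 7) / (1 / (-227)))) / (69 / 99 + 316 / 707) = -121054560 / 26689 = -4535.75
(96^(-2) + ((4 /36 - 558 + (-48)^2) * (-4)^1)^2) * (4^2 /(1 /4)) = 4046212710409 /1296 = 3122077708.65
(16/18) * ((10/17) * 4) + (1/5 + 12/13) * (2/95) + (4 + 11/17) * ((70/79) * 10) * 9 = 352120838/944775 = 372.70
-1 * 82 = -82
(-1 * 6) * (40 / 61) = -3.93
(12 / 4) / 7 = 3 / 7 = 0.43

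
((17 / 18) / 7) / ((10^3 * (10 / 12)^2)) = 17 / 87500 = 0.00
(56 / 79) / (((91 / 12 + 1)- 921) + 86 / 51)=-11424 / 14677331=-0.00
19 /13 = 1.46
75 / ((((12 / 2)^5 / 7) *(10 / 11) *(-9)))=-385 / 46656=-0.01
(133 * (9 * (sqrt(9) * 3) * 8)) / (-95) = -4536 / 5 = -907.20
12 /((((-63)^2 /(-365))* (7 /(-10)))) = 14600 /9261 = 1.58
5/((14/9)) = 3.21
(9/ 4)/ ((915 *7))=3/ 8540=0.00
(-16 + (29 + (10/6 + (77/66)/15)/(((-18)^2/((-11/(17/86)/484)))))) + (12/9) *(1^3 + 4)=214474769/10905840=19.67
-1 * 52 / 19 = -52 / 19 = -2.74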